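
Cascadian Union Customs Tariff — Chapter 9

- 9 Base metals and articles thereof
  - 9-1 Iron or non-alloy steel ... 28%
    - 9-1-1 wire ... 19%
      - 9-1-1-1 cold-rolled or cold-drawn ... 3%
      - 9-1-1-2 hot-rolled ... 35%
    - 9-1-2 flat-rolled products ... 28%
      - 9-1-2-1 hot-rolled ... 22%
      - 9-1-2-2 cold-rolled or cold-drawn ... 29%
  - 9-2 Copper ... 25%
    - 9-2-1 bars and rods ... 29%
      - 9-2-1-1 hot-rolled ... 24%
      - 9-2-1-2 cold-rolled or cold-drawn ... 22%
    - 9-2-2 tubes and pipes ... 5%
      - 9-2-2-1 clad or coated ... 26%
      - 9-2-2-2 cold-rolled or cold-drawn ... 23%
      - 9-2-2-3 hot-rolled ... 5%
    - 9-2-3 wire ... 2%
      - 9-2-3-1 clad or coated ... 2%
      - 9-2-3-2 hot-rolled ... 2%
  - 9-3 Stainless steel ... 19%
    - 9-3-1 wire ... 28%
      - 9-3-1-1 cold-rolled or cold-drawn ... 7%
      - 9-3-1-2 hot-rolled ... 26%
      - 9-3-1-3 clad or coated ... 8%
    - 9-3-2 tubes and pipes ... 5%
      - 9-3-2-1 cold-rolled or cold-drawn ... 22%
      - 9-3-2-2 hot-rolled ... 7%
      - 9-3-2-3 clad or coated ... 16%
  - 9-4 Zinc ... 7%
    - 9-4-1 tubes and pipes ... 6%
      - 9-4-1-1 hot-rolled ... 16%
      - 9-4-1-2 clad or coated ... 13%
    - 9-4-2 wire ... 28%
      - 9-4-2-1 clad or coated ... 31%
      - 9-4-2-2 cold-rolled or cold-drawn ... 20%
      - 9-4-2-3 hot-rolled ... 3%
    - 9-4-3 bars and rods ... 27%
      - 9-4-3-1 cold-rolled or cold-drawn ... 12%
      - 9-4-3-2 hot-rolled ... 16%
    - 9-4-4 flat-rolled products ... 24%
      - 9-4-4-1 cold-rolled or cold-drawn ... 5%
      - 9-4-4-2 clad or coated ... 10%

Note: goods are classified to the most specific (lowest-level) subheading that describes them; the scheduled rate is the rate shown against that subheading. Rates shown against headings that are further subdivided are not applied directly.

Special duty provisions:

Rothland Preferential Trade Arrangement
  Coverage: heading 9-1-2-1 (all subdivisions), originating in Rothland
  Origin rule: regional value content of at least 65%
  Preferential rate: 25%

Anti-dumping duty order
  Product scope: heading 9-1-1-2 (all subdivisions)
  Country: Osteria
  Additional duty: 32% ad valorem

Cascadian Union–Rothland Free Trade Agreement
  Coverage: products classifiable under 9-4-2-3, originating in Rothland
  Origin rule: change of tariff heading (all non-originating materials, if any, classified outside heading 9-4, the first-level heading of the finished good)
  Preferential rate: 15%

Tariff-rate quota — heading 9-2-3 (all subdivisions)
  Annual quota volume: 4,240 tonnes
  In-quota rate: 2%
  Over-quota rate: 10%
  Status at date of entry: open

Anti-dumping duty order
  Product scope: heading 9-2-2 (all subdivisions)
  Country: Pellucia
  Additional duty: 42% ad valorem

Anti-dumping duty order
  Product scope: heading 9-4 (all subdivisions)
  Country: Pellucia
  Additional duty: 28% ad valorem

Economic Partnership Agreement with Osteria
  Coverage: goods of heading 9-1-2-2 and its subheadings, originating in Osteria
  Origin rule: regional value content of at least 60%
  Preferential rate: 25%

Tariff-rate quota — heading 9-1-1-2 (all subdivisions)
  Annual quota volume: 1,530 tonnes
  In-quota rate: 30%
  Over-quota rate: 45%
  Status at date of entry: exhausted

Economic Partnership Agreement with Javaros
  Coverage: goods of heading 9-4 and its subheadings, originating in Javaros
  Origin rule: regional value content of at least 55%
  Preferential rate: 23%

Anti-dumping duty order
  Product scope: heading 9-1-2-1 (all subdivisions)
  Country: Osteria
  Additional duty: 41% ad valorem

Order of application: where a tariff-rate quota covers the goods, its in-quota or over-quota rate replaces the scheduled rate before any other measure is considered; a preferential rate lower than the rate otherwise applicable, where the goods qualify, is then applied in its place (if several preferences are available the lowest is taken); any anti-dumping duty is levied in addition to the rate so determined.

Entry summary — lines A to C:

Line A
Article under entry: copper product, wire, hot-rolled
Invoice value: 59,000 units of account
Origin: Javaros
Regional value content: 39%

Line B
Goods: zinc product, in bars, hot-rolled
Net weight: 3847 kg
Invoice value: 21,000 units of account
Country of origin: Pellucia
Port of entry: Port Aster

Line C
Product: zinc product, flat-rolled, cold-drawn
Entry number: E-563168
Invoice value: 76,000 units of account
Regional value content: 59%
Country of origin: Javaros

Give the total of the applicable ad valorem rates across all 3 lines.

51%

Line A: copper → 9-2; wire → 9-2-3; hot-rolled → 9-2-3-2. Scheduled 2%. quota on 9-2-3 open → in-quota 2%; Javaros agreement on 9-4: 9-2-3-2 not covered. → 2%.
Line B: zinc → 9-4; in bars → 9-4-3; hot-rolled → 9-4-3-2. Scheduled 16%. anti-dumping (Pellucia, 9-4): +28%; total 16% + 28% = 44%. → 44%.
Line C: zinc → 9-4; flat-rolled → 9-4-4; cold-drawn → 9-4-4-1. Scheduled 5%. Javaros agreement on 9-4: RVC ≥ 55% → 23% available; preference 23% not lower than 5% → no reduction. → 5%.
Sum: 2% + 44% + 5% = 51%.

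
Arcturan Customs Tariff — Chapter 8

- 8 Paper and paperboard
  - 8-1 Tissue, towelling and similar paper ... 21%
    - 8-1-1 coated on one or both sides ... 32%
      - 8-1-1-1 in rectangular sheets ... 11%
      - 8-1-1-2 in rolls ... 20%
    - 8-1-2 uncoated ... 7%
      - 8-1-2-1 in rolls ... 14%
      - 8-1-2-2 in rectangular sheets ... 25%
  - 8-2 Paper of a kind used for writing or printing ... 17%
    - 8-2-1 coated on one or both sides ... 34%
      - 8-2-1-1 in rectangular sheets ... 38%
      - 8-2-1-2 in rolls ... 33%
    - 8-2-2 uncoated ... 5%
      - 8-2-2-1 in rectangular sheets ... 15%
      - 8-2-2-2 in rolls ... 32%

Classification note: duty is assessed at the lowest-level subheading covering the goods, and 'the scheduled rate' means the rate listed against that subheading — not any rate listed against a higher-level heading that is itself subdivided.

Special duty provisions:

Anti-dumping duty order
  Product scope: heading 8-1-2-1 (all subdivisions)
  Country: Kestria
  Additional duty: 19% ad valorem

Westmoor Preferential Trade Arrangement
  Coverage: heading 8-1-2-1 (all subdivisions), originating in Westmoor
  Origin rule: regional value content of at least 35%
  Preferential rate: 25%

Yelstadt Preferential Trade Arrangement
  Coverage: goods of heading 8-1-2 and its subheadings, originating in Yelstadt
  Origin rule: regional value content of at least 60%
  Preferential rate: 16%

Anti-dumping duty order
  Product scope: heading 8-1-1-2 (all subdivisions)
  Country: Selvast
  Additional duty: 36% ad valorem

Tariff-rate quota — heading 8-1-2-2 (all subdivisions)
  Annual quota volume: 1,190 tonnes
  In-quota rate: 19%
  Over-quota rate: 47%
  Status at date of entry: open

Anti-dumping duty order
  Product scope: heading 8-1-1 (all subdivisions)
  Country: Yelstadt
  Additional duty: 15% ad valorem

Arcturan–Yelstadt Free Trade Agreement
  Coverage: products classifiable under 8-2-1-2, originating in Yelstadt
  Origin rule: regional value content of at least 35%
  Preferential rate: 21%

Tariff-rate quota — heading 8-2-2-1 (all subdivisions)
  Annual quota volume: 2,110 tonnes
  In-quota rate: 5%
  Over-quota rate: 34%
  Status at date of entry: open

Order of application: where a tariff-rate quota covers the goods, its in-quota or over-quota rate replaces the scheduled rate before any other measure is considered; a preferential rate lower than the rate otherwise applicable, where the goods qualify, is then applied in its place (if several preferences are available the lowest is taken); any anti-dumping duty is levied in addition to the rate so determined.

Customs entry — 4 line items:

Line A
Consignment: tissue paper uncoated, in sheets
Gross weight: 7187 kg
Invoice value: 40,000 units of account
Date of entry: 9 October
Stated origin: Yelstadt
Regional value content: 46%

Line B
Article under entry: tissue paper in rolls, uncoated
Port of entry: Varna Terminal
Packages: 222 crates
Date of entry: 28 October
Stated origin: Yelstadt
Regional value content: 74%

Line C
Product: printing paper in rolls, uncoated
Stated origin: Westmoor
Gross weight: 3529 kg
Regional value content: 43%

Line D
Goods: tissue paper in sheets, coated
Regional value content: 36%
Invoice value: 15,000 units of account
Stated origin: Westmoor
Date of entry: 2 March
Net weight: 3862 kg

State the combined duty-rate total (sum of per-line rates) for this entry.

Line A: tissue paper → 8-1; uncoated → 8-1-2; in sheets → 8-1-2-2. Scheduled 25%. quota on 8-1-2-2 open → in-quota 19%; Yelstadt agreement on 8-1-2: RVC < 60%; Yelstadt agreement on 8-2-1-2: 8-1-2-2 not covered. → 19%.
Line B: tissue paper → 8-1; uncoated → 8-1-2; in rolls → 8-1-2-1. Scheduled 14%. Yelstadt agreement on 8-1-2: RVC ≥ 60% → 16% available; Yelstadt agreement on 8-2-1-2: 8-1-2-1 not covered; preference 16% not lower than 14% → no reduction. → 14%.
Line C: printing paper → 8-2; uncoated → 8-2-2; in rolls → 8-2-2-2. Scheduled 32%. Westmoor agreement on 8-1-2-1: 8-2-2-2 not covered. → 32%.
Line D: tissue paper → 8-1; coated → 8-1-1; in sheets → 8-1-1-1. Scheduled 11%. Westmoor agreement on 8-1-2-1: 8-1-1-1 not covered. → 11%.
Sum: 19% + 14% + 32% + 11% = 76%.

76%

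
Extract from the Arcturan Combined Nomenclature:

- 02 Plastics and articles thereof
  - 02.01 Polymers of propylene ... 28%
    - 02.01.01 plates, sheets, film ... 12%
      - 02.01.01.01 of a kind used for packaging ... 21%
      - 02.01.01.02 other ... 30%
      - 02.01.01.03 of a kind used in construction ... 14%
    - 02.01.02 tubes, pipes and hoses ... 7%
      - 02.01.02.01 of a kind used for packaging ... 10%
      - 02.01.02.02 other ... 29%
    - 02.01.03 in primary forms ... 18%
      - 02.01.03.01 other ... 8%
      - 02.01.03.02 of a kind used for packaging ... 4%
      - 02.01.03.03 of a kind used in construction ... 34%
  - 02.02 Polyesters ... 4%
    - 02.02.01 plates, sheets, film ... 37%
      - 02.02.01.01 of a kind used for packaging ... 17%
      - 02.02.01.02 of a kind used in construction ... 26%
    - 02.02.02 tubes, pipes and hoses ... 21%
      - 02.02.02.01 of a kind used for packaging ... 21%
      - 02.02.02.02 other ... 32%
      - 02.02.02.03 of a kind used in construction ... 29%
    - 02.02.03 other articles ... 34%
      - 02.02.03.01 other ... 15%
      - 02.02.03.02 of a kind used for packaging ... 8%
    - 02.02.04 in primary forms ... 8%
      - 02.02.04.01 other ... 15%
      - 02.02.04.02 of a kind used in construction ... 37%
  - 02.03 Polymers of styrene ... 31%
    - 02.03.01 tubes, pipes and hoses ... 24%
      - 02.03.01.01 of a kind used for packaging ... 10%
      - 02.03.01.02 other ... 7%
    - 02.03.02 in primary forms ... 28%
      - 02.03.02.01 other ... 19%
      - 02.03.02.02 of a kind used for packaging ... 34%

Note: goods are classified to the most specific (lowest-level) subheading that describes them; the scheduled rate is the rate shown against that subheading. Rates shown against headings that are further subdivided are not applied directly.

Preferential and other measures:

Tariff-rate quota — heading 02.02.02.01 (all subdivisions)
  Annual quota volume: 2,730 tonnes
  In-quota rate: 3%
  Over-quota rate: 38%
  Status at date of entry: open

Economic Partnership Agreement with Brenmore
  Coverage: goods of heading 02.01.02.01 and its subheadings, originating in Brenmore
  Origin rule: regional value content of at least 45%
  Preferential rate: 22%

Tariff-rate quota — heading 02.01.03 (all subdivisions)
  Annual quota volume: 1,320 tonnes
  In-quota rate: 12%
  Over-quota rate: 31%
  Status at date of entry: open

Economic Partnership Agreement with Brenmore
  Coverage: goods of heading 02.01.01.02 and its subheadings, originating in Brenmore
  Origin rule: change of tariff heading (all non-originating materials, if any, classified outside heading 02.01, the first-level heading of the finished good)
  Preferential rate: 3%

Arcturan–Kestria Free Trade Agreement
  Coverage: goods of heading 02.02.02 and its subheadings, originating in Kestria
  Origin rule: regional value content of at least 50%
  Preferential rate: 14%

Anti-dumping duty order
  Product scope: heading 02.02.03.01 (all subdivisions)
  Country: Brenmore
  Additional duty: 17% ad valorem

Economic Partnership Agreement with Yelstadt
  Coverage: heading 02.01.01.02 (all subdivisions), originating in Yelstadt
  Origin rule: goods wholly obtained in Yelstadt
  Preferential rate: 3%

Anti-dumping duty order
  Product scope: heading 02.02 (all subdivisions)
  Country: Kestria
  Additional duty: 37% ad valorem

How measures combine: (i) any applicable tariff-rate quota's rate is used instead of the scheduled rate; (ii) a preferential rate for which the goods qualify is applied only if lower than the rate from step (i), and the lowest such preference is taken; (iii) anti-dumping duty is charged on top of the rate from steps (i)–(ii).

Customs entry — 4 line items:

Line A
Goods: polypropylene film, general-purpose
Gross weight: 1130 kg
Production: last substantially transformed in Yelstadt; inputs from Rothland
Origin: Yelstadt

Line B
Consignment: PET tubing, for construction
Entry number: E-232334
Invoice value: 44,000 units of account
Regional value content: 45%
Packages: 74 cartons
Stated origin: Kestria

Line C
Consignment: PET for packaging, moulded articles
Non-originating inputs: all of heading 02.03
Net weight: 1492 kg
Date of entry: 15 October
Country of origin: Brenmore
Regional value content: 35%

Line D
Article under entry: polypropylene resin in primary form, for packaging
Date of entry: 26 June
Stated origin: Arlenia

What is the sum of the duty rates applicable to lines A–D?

116%

Line A: polypropylene → 02.01; film → 02.01.01; general-purpose → 02.01.01.02. Scheduled 30%. Yelstadt agreement on 02.01.01.02: not wholly obtained. → 30%.
Line B: PET → 02.02; tubing → 02.02.02; for construction → 02.02.02.03. Scheduled 29%. Kestria agreement on 02.02.02: RVC < 50%; anti-dumping (Kestria, 02.02): +37%; total 29% + 37% = 66%. → 66%.
Line C: PET → 02.02; moulded articles → 02.02.03; for packaging → 02.02.03.02. Scheduled 8%. Brenmore agreement on 02.01.02.01: 02.02.03.02 not covered; Brenmore agreement on 02.01.01.02: 02.02.03.02 not covered. → 8%.
Line D: polypropylene → 02.01; resin in primary form → 02.01.03; for packaging → 02.01.03.02. Scheduled 4%. quota on 02.01.03 open → in-quota 12%. → 12%.
Sum: 30% + 66% + 8% + 12% = 116%.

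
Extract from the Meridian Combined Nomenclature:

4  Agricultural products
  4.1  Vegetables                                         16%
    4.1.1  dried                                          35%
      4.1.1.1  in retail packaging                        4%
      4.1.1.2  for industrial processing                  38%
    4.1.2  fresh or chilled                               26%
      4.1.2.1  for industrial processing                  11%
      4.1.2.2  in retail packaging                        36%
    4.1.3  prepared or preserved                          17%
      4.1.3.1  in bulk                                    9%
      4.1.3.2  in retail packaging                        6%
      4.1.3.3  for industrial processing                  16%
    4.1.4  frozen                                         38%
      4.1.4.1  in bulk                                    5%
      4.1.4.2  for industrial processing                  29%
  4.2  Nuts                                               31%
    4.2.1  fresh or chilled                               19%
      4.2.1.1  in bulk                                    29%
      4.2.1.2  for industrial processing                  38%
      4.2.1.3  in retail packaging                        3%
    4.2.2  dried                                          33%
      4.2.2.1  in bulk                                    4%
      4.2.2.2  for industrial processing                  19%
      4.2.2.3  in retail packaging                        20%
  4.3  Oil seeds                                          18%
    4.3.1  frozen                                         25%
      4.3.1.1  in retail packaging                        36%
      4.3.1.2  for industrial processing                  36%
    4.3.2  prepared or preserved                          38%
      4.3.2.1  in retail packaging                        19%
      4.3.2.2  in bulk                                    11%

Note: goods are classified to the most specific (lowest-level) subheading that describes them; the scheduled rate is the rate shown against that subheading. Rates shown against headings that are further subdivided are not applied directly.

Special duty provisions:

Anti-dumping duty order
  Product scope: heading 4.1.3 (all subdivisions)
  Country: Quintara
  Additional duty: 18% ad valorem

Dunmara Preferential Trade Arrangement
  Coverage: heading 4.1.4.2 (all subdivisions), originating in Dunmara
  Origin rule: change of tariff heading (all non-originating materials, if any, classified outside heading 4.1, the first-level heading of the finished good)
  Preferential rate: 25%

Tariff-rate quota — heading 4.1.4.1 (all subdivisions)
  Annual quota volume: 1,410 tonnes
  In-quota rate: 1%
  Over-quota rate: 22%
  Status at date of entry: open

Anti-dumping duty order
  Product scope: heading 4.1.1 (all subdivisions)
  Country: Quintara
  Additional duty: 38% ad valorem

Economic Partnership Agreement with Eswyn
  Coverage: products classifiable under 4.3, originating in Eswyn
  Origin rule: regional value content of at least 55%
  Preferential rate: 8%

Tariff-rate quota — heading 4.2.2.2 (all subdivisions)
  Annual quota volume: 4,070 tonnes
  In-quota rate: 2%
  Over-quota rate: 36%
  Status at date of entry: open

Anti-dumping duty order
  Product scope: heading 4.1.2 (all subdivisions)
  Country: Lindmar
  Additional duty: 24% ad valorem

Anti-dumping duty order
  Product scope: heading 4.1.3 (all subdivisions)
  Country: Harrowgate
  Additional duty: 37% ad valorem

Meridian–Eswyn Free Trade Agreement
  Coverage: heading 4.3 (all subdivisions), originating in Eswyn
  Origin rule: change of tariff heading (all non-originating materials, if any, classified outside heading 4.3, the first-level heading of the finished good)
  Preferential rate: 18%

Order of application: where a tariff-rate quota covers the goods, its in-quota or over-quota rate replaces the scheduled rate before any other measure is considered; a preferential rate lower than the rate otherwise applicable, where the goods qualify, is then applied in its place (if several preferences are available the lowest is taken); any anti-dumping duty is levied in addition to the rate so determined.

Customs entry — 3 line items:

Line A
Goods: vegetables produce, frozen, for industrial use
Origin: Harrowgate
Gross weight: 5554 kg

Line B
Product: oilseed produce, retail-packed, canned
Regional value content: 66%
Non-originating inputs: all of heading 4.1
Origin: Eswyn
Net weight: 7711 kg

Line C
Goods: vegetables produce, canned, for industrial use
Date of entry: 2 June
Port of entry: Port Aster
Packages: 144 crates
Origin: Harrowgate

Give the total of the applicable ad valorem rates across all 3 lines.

Line A: vegetables → 4.1; frozen → 4.1.4; for industrial use → 4.1.4.2. Scheduled 29%. No special measure applies. → 29%.
Line B: oilseed → 4.3; canned → 4.3.2; retail-packed → 4.3.2.1. Scheduled 19%. Eswyn agreement on 4.3: RVC ≥ 55% → 8% available; Eswyn agreement on 4.3: CTH met → 18% available; preferential 8%. → 8%.
Line C: vegetables → 4.1; canned → 4.1.3; for industrial use → 4.1.3.3. Scheduled 16%. anti-dumping (Harrowgate, 4.1.3): +37%; total 16% + 37% = 53%. → 53%.
Sum: 29% + 8% + 53% = 90%.

90%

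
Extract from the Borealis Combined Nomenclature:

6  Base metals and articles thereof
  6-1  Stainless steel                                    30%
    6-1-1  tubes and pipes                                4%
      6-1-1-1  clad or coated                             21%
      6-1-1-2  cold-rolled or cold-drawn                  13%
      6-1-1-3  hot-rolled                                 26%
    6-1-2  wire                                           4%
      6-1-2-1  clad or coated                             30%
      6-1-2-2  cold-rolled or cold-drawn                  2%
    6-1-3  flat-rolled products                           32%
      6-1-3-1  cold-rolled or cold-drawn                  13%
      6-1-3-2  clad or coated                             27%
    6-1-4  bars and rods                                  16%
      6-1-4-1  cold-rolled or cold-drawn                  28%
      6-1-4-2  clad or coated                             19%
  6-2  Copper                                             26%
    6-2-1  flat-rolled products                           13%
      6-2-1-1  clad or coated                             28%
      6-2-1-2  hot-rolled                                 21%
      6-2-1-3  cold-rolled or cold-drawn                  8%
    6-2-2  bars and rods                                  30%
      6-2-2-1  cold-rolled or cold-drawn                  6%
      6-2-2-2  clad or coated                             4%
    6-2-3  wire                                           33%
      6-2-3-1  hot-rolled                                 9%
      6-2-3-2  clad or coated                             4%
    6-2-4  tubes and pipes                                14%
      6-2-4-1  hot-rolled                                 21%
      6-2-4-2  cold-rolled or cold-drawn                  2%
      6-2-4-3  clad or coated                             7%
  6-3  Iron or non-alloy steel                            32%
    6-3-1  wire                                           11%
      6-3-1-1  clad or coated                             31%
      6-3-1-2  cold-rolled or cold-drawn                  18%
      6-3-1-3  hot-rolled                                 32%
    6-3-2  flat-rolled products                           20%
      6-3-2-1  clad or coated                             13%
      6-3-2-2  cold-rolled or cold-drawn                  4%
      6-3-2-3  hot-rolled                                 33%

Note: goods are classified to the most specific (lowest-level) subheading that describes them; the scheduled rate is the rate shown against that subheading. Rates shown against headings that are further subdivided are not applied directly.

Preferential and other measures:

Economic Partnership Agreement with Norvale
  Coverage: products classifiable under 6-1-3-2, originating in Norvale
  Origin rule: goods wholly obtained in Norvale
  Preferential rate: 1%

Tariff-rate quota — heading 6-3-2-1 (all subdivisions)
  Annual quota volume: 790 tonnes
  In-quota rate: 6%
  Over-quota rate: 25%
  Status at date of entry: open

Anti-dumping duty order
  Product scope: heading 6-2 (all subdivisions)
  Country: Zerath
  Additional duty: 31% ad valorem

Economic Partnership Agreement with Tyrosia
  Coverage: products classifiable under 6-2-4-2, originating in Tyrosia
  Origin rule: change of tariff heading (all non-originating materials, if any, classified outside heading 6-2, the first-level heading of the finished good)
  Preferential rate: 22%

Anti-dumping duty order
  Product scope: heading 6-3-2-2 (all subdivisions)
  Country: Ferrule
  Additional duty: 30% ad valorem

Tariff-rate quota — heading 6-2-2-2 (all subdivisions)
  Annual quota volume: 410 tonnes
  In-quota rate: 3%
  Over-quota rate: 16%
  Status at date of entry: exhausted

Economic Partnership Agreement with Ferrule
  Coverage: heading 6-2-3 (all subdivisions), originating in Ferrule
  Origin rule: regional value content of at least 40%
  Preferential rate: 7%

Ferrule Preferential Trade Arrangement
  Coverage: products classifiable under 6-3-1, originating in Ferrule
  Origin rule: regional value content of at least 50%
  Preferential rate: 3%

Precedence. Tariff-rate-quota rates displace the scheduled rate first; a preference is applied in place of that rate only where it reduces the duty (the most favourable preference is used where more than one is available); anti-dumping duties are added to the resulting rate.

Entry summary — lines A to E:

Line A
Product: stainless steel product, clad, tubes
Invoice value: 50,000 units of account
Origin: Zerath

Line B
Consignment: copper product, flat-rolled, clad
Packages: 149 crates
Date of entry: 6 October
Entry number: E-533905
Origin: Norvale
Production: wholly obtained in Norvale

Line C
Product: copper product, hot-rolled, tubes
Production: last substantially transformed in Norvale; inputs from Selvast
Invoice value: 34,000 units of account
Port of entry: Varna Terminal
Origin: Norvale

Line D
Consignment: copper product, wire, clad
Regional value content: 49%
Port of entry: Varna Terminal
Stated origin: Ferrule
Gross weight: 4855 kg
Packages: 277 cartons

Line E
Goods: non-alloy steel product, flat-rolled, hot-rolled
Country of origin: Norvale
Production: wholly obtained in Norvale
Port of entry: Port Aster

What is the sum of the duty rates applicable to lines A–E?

Line A: stainless steel → 6-1; tubes → 6-1-1; clad → 6-1-1-1. Scheduled 21%. No special measure applies. → 21%.
Line B: copper → 6-2; flat-rolled → 6-2-1; clad → 6-2-1-1. Scheduled 28%. Norvale agreement on 6-1-3-2: 6-2-1-1 not covered. → 28%.
Line C: copper → 6-2; tubes → 6-2-4; hot-rolled → 6-2-4-1. Scheduled 21%. Norvale agreement on 6-1-3-2: 6-2-4-1 not covered. → 21%.
Line D: copper → 6-2; wire → 6-2-3; clad → 6-2-3-2. Scheduled 4%. Ferrule agreement on 6-2-3: RVC ≥ 40% → 7% available; Ferrule agreement on 6-3-1: 6-2-3-2 not covered; preference 7% not lower than 4% → no reduction. → 4%.
Line E: non-alloy steel → 6-3; flat-rolled → 6-3-2; hot-rolled → 6-3-2-3. Scheduled 33%. Norvale agreement on 6-1-3-2: 6-3-2-3 not covered. → 33%.
Sum: 21% + 28% + 21% + 4% + 33% = 107%.

107%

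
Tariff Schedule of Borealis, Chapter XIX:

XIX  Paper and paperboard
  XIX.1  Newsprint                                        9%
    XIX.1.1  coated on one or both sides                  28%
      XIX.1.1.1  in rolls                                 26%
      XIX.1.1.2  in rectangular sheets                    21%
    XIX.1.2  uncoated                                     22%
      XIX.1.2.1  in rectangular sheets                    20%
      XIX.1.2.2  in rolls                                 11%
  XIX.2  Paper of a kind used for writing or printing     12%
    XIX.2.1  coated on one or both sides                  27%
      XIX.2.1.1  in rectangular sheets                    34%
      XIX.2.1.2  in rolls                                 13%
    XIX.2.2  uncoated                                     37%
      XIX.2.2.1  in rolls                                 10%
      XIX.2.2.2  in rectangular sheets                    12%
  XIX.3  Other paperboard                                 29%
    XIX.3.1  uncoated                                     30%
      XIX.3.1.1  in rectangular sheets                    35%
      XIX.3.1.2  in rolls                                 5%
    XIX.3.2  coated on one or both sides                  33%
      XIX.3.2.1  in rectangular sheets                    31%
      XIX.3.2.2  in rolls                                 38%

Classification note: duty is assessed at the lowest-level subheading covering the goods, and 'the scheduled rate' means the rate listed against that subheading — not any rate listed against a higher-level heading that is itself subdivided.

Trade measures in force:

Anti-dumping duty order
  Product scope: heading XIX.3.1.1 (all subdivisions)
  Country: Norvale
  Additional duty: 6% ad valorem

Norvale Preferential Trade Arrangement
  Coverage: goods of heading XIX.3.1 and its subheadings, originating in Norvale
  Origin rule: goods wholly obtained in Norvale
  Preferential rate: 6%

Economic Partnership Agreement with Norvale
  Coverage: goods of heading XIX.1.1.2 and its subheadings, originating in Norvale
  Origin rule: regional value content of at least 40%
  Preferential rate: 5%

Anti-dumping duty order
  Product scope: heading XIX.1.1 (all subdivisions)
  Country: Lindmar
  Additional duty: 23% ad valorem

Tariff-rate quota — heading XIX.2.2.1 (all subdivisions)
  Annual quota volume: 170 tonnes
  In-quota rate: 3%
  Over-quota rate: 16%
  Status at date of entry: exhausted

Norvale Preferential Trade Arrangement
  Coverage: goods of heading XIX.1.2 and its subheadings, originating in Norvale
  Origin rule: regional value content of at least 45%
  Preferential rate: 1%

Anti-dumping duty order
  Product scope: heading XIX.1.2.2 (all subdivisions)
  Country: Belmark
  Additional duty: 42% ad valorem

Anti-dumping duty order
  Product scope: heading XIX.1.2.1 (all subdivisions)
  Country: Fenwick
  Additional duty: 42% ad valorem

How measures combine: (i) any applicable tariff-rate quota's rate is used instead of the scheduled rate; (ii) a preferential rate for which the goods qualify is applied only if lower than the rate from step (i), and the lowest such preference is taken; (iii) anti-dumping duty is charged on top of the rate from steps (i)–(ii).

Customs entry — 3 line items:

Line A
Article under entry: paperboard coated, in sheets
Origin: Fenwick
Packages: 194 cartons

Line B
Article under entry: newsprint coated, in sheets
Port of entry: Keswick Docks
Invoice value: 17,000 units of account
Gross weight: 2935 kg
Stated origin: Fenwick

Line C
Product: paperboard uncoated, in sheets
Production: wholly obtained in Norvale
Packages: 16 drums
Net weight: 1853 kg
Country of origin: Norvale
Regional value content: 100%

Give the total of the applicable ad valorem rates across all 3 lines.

Line A: paperboard → XIX.3; coated → XIX.3.2; in sheets → XIX.3.2.1. Scheduled 31%. No special measure applies. → 31%.
Line B: newsprint → XIX.1; coated → XIX.1.1; in sheets → XIX.1.1.2. Scheduled 21%. No special measure applies. → 21%.
Line C: paperboard → XIX.3; uncoated → XIX.3.1; in sheets → XIX.3.1.1. Scheduled 35%. Norvale agreement on XIX.3.1: wholly obtained → 6% available; Norvale agreement on XIX.1.1.2: XIX.3.1.1 not covered; Norvale agreement on XIX.1.2: XIX.3.1.1 not covered; preferential 6%; anti-dumping (Norvale, XIX.3.1.1): +6%; total 6% + 6% = 12%. → 12%.
Sum: 31% + 21% + 12% = 64%.

64%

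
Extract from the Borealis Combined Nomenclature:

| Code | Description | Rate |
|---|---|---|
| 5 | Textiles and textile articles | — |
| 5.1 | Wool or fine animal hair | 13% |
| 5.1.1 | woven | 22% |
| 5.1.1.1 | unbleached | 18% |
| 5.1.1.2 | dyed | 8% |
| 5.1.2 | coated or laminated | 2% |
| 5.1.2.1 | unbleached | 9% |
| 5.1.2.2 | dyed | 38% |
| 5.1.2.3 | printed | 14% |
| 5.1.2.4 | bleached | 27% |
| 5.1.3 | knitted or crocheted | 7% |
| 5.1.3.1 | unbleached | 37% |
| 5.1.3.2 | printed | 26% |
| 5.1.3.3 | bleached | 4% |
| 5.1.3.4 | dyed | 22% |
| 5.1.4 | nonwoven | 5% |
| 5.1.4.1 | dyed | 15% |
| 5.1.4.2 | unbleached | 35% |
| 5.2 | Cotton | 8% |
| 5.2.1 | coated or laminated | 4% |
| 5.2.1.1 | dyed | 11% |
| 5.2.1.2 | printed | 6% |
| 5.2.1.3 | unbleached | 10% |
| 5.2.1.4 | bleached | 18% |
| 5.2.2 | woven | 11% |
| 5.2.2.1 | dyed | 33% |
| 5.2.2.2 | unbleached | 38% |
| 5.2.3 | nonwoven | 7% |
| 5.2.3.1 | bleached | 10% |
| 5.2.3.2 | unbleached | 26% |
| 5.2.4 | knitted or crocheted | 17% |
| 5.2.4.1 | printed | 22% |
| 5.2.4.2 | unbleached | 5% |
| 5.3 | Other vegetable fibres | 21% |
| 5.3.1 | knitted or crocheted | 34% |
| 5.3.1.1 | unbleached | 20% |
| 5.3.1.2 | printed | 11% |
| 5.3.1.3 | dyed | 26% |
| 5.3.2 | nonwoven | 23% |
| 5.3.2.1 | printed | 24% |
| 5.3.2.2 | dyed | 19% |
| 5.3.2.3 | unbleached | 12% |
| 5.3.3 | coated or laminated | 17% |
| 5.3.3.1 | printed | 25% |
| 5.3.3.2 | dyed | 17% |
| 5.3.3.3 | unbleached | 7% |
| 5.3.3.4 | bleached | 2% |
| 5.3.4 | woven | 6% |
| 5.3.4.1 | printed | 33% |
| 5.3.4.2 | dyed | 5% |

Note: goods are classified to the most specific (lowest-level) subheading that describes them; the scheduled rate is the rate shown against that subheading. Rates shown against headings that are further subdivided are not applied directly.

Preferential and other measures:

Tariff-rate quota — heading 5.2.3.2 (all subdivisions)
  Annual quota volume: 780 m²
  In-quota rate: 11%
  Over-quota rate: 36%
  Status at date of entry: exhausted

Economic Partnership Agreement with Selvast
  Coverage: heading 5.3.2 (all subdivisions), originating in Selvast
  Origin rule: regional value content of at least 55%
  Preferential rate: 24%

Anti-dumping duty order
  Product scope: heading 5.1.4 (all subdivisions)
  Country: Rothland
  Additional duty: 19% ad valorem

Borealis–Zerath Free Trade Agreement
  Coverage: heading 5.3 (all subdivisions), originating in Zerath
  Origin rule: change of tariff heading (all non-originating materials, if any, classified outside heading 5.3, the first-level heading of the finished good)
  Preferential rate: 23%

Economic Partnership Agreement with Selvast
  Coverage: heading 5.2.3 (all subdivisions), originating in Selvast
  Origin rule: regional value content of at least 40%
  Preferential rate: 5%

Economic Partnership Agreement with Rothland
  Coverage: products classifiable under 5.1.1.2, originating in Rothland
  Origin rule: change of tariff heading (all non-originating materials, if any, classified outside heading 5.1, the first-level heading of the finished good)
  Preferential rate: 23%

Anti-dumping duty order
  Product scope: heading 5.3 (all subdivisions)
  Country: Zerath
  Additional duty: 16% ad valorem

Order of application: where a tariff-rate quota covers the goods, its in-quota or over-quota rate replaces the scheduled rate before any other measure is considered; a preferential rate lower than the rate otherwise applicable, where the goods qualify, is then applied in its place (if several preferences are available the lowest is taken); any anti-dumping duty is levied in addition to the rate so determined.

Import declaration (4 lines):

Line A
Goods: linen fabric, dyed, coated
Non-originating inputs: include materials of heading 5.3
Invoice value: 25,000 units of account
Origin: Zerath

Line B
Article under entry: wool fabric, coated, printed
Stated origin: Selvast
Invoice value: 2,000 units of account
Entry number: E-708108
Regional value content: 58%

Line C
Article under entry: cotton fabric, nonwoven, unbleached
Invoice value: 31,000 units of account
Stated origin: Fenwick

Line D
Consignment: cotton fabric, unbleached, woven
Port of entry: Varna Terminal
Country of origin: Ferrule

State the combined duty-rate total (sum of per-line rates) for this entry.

Line A: linen → 5.3; coated → 5.3.3; dyed → 5.3.3.2. Scheduled 17%. Zerath agreement on 5.3: CTH not met; anti-dumping (Zerath, 5.3): +16%; total 17% + 16% = 33%. → 33%.
Line B: wool → 5.1; coated → 5.1.2; printed → 5.1.2.3. Scheduled 14%. Selvast agreement on 5.3.2: 5.1.2.3 not covered; Selvast agreement on 5.2.3: 5.1.2.3 not covered. → 14%.
Line C: cotton → 5.2; nonwoven → 5.2.3; unbleached → 5.2.3.2. Scheduled 26%. quota on 5.2.3.2 exhausted → over-quota 36%. → 36%.
Line D: cotton → 5.2; woven → 5.2.2; unbleached → 5.2.2.2. Scheduled 38%. No special measure applies. → 38%.
Sum: 33% + 14% + 36% + 38% = 121%.

121%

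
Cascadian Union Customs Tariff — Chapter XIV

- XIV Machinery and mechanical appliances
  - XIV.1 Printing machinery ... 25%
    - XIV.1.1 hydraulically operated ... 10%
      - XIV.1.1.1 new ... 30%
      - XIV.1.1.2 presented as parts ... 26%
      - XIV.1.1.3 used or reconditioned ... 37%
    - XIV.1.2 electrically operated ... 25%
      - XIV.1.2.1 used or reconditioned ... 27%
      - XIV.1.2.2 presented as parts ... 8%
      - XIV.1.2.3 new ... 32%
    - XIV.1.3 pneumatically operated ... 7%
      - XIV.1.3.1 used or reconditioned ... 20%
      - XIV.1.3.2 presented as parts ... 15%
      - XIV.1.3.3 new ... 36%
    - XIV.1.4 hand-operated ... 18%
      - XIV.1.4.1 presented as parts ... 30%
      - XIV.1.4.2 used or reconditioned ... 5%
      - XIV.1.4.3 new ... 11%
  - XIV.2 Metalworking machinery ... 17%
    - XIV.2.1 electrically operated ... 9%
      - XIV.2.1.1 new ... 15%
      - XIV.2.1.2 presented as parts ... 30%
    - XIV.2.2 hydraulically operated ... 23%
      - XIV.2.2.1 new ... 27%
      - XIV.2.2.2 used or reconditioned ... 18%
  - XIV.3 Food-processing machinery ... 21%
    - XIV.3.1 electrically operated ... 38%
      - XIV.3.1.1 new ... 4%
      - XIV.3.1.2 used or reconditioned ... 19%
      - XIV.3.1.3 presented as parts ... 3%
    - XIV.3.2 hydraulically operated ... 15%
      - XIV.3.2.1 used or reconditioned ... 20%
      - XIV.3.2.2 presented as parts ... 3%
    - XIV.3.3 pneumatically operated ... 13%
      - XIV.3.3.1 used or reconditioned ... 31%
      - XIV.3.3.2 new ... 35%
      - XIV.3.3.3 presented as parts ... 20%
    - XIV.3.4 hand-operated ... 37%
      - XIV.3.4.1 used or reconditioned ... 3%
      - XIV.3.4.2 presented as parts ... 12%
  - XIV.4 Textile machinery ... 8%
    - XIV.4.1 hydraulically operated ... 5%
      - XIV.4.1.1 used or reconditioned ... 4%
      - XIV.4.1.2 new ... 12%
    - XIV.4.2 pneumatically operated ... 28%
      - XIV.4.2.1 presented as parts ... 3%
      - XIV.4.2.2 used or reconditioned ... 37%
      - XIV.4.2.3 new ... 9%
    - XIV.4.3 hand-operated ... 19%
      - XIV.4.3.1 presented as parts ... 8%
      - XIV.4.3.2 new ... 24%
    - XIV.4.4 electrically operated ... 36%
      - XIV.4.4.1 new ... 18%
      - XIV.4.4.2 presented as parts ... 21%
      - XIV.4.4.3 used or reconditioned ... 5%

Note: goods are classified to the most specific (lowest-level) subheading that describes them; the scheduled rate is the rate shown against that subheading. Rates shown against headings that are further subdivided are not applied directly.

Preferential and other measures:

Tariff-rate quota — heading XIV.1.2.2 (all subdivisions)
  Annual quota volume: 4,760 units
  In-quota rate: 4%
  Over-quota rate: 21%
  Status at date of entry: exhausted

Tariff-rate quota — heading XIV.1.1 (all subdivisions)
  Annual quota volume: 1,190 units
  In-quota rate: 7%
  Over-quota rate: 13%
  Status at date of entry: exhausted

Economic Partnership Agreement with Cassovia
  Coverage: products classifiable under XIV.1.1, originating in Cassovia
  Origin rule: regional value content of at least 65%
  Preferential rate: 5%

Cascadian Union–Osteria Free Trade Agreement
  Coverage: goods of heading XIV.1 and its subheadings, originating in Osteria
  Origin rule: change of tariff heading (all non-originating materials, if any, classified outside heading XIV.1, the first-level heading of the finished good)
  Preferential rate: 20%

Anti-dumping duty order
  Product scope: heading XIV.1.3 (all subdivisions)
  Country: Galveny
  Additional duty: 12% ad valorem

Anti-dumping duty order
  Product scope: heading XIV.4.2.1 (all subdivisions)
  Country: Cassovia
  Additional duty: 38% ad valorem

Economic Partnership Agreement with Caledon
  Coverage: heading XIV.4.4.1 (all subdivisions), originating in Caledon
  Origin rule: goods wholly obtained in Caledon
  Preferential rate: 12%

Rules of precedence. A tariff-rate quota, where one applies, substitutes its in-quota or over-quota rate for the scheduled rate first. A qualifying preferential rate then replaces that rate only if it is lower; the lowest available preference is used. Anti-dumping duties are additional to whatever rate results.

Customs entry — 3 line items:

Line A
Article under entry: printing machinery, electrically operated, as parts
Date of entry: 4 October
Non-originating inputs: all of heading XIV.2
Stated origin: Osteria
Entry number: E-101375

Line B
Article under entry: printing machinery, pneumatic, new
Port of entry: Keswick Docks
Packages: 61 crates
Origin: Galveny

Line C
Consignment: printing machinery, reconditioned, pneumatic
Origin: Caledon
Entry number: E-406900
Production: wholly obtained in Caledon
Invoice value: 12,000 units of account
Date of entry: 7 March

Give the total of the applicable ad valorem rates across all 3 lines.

Line A: printing → XIV.1; electrically operated → XIV.1.2; as parts → XIV.1.2.2. Scheduled 8%. quota on XIV.1.2.2 exhausted → over-quota 21%; Osteria agreement on XIV.1: CTH met → 20% available; preferential 20%. → 20%.
Line B: printing → XIV.1; pneumatic → XIV.1.3; new → XIV.1.3.3. Scheduled 36%. anti-dumping (Galveny, XIV.1.3): +12%; total 36% + 12% = 48%. → 48%.
Line C: printing → XIV.1; pneumatic → XIV.1.3; reconditioned → XIV.1.3.1. Scheduled 20%. Caledon agreement on XIV.4.4.1: XIV.1.3.1 not covered. → 20%.
Sum: 20% + 48% + 20% = 88%.

88%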